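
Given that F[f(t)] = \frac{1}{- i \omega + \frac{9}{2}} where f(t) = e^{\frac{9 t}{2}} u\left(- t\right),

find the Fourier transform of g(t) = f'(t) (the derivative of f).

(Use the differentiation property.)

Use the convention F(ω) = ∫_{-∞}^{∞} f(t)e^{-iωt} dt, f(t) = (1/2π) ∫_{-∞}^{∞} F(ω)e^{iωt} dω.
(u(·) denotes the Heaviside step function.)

F[g](ω) = - \frac{2 \omega}{2 \omega + 9 i}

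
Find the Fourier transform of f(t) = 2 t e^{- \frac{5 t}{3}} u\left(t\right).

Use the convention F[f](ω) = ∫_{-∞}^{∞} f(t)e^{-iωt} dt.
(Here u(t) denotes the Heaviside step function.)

F(ω) = \frac{18}{\left(3 i \omega + 5\right)^{2}}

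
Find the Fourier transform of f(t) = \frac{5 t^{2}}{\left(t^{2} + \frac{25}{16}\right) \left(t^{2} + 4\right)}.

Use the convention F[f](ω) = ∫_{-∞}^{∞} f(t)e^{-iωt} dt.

F(ω) = \frac{160 \pi e^{- 2 \left|{\omega}\right|}}{39} - \frac{100 \pi e^{- \frac{5 \left|{\omega}\right|}{4}}}{39}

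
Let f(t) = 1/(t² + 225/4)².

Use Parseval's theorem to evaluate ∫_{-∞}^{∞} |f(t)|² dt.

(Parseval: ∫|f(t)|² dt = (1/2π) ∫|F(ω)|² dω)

∫|f(t)|² dt = \frac{8 \pi}{34171875}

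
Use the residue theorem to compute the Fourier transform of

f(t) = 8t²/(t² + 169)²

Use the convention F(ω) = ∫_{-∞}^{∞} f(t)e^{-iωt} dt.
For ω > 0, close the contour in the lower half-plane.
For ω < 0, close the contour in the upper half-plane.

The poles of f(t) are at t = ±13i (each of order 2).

Let g(z) = f(z)e^{-iωz}; for large |z| the factor e^{-iωz} decays in the lower half-plane when ω > 0 and in the upper half-plane when ω < 0.

Case ω > 0 (lower half-plane, clockwise contour ⇒ F(ω) = -2πi·ΣRes):
  Res_{z = - 13 i} g(z) = i \left(\frac{2}{13} - 2 \omega\right) e^{- 13 \omega} (pole of order 2)
  F(ω) = -2πi·ΣRes = \frac{4 \pi \left(1 - 13 \omega\right) e^{- 13 \omega}}{13}

Case ω < 0 (upper half-plane, counterclockwise contour ⇒ F(ω) = +2πi·ΣRes):
  Res_{z = 13 i} g(z) = i \left(- 2 \omega - \frac{2}{13}\right) e^{13 \omega} (pole of order 2)
  F(ω) = 2πi·ΣRes = \frac{4 \pi \left(13 \omega + 1\right) e^{13 \omega}}{13}

Both cases combine into a single formula in |ω|:

F(ω) = \frac{4 \pi \left(1 - 13 \left|{\omega}\right|\right) e^{- 13 \left|{\omega}\right|}}{13}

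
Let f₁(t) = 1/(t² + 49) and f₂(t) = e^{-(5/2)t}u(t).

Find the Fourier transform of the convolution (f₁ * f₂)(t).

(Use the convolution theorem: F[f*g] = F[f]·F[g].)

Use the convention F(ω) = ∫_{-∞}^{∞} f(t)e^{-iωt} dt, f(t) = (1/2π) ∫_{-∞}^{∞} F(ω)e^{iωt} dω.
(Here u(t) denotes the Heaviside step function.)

F[f₁*f₂](ω) = \frac{2 \pi e^{- 7 \left|{\omega}\right|}}{7 \left(2 i \omega + 5\right)}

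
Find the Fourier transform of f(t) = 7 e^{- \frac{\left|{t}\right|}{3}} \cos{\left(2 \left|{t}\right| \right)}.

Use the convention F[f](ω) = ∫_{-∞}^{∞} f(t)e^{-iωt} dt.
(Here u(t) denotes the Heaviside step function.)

F(ω) = \frac{42 \left(9 \omega^{2} + 37\right)}{81 \omega^{4} - 630 \omega^{2} + 1369}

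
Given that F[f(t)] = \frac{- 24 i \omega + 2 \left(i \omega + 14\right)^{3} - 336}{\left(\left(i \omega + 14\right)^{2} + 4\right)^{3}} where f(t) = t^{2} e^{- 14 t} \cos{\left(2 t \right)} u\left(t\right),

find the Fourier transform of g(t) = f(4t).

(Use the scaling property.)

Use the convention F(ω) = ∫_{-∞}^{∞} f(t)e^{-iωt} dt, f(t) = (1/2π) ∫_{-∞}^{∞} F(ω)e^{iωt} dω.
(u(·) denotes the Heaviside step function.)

F[g](ω) = \frac{32 \left(- 192 i \omega + \left(i \omega + 56\right)^{3} - 10752\right)}{\left(\left(i \omega + 56\right)^{2} + 64\right)^{3}}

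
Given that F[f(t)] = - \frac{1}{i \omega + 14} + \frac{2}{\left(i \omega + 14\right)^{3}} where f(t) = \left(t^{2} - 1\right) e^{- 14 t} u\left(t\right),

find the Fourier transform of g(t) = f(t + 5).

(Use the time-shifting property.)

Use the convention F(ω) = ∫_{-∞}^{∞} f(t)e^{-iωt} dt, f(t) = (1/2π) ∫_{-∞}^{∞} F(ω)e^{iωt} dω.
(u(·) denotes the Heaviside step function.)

F[g](ω) = \frac{\left(2 i \omega - \left(i \omega + 14\right)^{3} + 28\right) e^{5 i \omega}}{\left(i \omega + 14\right)^{4}}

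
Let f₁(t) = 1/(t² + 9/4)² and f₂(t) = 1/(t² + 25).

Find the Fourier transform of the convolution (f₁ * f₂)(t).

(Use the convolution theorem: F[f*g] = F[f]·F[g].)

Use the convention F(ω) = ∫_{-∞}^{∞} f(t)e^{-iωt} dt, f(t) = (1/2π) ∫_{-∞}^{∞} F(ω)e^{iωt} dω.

F[f₁*f₂](ω) = \frac{2 \pi^{2} \left(3 \left|{\omega}\right| + 2\right) e^{- \frac{13 \left|{\omega}\right|}{2}}}{135}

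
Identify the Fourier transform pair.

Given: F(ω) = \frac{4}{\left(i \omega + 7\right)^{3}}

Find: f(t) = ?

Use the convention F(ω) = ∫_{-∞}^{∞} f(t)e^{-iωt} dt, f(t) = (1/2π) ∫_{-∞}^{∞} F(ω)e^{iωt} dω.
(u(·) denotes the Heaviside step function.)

f(t) = 2 t^{2} e^{- 7 t} u\left(t\right)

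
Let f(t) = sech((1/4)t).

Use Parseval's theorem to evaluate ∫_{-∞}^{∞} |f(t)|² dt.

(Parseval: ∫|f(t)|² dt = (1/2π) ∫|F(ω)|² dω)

∫|f(t)|² dt = 8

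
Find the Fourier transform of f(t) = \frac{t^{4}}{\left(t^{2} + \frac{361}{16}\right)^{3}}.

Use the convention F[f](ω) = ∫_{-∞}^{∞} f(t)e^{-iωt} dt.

F(ω) = \frac{\pi \left(361 \omega^{2} - 380 \left|{\omega}\right| + 48\right) e^{- \frac{19 \left|{\omega}\right|}{4}}}{608}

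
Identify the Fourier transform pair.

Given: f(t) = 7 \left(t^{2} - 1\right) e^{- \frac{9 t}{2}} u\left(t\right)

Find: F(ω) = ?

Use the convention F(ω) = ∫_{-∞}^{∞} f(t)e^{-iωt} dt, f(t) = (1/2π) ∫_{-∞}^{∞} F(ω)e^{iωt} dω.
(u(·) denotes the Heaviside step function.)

F(ω) = \frac{14 \left(16 i \omega - \left(2 i \omega + 9\right)^{3} + 72\right)}{\left(2 i \omega + 9\right)^{4}}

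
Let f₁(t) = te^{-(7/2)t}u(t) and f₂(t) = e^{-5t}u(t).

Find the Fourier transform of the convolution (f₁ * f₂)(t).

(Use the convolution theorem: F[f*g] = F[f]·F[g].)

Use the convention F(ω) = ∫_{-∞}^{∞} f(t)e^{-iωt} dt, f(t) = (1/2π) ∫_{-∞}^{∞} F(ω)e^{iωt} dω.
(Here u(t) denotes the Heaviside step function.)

F[f₁*f₂](ω) = \frac{4}{\left(i \omega + 5\right) \left(2 i \omega + 7\right)^{2}}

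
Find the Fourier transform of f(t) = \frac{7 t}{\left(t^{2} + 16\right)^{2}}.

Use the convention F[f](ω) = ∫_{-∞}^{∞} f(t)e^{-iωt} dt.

F(ω) = - \frac{7 i \pi \omega e^{- 4 \left|{\omega}\right|}}{8}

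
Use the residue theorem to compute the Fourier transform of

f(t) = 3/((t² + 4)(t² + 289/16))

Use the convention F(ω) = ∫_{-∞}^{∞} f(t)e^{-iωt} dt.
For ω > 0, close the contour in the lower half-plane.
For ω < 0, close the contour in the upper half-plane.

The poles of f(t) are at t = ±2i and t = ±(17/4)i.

Let g(z) = f(z)e^{-iωz}; for large |z| the factor e^{-iωz} decays in the lower half-plane when ω > 0 and in the upper half-plane when ω < 0.

Case ω > 0 (lower half-plane, clockwise contour ⇒ F(ω) = -2πi·ΣRes):
  Res_{z = - 2 i} g(z) = \frac{4 i e^{- 2 \omega}}{75}
  Res_{z = - \frac{17 i}{4}} g(z) = - \frac{32 i e^{- \frac{17 \omega}{4}}}{1275}
  F(ω) = -2πi·ΣRes = \frac{8 \pi e^{- 2 \omega}}{75} - \frac{64 \pi e^{- \frac{17 \omega}{4}}}{1275}

Case ω < 0 (upper half-plane, counterclockwise contour ⇒ F(ω) = +2πi·ΣRes):
  Res_{z = 2 i} g(z) = - \frac{4 i e^{2 \omega}}{75}
  Res_{z = \frac{17 i}{4}} g(z) = \frac{32 i e^{\frac{17 \omega}{4}}}{1275}
  F(ω) = 2πi·ΣRes = \frac{8 \pi \left(- 8 e^{\frac{17 \omega}{4}} + 17 e^{2 \omega}\right)}{1275}

Both cases combine into a single formula in |ω|:

F(ω) = \frac{8 \pi e^{- 2 \left|{\omega}\right|}}{75} - \frac{64 \pi e^{- \frac{17 \left|{\omega}\right|}{4}}}{1275}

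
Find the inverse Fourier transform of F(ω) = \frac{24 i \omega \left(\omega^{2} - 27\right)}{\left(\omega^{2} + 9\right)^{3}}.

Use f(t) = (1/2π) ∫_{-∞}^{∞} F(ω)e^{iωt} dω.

f(t) = 6 t e^{- 3 \left|{t}\right|} \left|{t}\right|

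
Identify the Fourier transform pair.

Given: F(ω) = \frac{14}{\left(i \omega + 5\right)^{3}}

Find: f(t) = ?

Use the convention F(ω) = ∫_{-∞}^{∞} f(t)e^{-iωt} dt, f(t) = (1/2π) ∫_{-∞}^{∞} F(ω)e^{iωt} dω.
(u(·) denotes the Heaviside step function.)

f(t) = 7 t^{2} e^{- 5 t} u\left(t\right)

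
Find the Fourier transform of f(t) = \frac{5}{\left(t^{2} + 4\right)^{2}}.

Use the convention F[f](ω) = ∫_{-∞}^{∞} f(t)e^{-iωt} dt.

F(ω) = \frac{5 \pi \left(2 \left|{\omega}\right| + 1\right) e^{- 2 \left|{\omega}\right|}}{16}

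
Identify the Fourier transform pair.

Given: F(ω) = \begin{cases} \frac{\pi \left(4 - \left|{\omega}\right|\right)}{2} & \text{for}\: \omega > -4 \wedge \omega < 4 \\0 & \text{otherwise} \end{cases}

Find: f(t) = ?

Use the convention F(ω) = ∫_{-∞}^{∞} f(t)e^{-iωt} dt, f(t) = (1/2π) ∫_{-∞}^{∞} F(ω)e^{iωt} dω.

f(t) = \frac{\sin^{2}{\left(2 t \right)}}{t^{2}}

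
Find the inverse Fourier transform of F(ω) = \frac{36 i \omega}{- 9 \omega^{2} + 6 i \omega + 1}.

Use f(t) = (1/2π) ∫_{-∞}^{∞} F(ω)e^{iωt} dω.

f(t) = 4 \left(1 - \frac{t}{3}\right) e^{- \frac{t}{3}} u\left(t\right)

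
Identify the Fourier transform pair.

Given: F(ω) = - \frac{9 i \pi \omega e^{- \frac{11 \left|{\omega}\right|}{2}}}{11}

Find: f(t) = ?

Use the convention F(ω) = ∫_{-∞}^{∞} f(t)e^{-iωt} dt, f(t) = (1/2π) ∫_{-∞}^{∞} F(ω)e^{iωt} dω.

f(t) = \frac{9 t}{\left(t^{2} + \frac{121}{4}\right)^{2}}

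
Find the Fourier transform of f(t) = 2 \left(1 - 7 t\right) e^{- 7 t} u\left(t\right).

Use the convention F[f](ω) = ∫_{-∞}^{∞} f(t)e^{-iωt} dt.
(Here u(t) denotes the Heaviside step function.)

F(ω) = \frac{2 i \omega}{- \omega^{2} + 14 i \omega + 49}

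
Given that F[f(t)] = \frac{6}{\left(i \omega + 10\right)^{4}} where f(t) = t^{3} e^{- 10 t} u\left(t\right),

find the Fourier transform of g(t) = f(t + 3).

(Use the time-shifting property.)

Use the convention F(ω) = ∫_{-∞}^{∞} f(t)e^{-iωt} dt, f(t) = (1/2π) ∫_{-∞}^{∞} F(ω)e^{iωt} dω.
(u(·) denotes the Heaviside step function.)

F[g](ω) = \frac{6 e^{3 i \omega}}{\left(i \omega + 10\right)^{4}}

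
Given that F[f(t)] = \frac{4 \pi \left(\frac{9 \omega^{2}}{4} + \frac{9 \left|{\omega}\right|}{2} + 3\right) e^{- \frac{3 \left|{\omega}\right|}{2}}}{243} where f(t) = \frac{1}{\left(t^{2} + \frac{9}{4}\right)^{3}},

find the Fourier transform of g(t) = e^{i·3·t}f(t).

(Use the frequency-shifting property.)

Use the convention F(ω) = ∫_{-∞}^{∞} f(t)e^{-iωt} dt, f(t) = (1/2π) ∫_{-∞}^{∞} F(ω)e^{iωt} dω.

F[g](ω) = \frac{\pi \left(3 \left(\omega - 3\right)^{2} + 6 \left|{\omega - 3}\right| + 4\right) e^{- \frac{3 \left|{\omega - 3}\right|}{2}}}{81}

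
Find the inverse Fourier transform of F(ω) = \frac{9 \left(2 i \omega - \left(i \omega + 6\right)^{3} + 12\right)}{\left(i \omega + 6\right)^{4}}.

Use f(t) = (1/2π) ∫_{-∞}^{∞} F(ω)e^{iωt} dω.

f(t) = 9 \left(t^{2} - 1\right) e^{- 6 t} u\left(t\right)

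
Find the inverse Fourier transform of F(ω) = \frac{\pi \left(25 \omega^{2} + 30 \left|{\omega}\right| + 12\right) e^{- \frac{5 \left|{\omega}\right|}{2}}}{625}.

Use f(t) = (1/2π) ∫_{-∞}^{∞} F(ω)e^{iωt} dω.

f(t) = \frac{5}{\left(t^{2} + \frac{25}{4}\right)^{3}}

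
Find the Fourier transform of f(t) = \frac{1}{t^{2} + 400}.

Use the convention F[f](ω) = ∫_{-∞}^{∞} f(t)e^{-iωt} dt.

F(ω) = \frac{\pi e^{- 20 \left|{\omega}\right|}}{20}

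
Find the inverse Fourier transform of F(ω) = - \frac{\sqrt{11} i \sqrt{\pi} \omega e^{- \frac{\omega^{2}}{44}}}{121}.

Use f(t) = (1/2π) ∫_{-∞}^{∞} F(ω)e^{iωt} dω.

f(t) = 2 t e^{- 11 t^{2}}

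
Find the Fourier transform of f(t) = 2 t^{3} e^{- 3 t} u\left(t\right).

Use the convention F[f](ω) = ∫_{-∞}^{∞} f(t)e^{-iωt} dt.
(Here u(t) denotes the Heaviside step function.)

F(ω) = \frac{12}{\left(i \omega + 3\right)^{4}}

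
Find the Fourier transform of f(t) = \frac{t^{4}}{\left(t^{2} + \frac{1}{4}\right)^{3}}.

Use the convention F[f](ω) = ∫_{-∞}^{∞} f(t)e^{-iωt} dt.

F(ω) = \frac{\pi \left(\omega^{2} - 10 \left|{\omega}\right| + 12\right) e^{- \frac{\left|{\omega}\right|}{2}}}{16}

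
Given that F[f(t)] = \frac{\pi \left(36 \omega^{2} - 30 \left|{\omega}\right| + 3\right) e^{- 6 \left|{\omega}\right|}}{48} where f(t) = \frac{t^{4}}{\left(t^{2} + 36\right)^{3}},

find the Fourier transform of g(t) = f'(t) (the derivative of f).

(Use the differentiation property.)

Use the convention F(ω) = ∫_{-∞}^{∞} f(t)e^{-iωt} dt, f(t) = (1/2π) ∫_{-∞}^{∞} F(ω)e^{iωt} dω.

F[g](ω) = \frac{i \pi \omega \left(12 \omega^{2} - 10 \left|{\omega}\right| + 1\right) e^{- 6 \left|{\omega}\right|}}{16}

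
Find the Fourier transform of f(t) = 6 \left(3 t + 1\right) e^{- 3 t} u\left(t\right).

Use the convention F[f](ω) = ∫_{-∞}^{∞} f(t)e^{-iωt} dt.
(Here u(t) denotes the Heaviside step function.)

F(ω) = \frac{6 \left(- i \omega - 6\right)}{\omega^{2} - 6 i \omega - 9}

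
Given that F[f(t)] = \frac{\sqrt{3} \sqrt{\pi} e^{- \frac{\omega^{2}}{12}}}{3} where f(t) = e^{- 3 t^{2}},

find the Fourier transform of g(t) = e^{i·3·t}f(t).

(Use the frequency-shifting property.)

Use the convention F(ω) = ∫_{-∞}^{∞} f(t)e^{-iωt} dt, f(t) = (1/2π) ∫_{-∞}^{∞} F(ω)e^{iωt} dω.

F[g](ω) = \frac{\sqrt{3} \sqrt{\pi} e^{- \frac{\left(\omega - 3\right)^{2}}{12}}}{3}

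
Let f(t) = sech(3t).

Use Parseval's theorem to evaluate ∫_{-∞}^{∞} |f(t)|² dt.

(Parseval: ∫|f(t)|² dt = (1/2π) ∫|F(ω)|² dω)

∫|f(t)|² dt = \frac{2}{3}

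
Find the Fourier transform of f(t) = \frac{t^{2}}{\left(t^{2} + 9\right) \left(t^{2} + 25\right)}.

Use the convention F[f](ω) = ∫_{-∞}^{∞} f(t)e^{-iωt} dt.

F(ω) = \frac{\pi \left(5 - 3 e^{2 \left|{\omega}\right|}\right) e^{- 5 \left|{\omega}\right|}}{16}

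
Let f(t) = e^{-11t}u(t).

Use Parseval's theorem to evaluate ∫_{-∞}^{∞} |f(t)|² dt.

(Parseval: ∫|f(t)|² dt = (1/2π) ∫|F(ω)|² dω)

∫|f(t)|² dt = \frac{1}{22}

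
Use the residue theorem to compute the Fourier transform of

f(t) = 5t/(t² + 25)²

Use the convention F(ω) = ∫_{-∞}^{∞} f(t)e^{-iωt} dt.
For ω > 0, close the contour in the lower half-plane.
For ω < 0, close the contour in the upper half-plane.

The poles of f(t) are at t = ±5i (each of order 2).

Let g(z) = f(z)e^{-iωz}; for large |z| the factor e^{-iωz} decays in the lower half-plane when ω > 0 and in the upper half-plane when ω < 0.

Case ω > 0 (lower half-plane, clockwise contour ⇒ F(ω) = -2πi·ΣRes):
  Res_{z = - 5 i} g(z) = \frac{\omega e^{- 5 \omega}}{4} (pole of order 2)
  F(ω) = -2πi·ΣRes = - \frac{i \pi \omega e^{- 5 \omega}}{2}

Case ω < 0 (upper half-plane, counterclockwise contour ⇒ F(ω) = +2πi·ΣRes):
  Res_{z = 5 i} g(z) = - \frac{\omega e^{5 \omega}}{4} (pole of order 2)
  F(ω) = 2πi·ΣRes = - \frac{i \pi \omega e^{5 \omega}}{2}

Both cases combine into a single formula in |ω|:

F(ω) = - \frac{i \pi \omega e^{- 5 \left|{\omega}\right|}}{2}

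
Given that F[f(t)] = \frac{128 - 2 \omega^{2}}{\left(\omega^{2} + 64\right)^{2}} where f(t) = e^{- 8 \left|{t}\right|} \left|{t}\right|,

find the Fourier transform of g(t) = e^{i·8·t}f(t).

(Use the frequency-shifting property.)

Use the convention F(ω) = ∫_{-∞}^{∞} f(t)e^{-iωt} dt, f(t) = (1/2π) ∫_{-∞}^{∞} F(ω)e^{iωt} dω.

F[g](ω) = \frac{2 \left(64 - \left(\omega - 8\right)^{2}\right)}{\left(\left(\omega - 8\right)^{2} + 64\right)^{2}}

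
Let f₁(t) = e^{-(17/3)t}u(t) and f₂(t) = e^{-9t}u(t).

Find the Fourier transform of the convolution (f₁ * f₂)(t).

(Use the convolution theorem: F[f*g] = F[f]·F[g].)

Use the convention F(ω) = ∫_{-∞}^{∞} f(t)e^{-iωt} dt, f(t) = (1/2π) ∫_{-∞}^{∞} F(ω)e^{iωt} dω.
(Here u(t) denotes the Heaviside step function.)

F[f₁*f₂](ω) = \frac{3}{\left(i \omega + 9\right) \left(3 i \omega + 17\right)}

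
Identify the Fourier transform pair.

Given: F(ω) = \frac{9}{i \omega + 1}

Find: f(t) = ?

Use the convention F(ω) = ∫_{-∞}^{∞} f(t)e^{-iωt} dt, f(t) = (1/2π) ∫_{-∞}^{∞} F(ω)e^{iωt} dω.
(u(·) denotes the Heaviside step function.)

f(t) = 9 e^{- t} u\left(t\right)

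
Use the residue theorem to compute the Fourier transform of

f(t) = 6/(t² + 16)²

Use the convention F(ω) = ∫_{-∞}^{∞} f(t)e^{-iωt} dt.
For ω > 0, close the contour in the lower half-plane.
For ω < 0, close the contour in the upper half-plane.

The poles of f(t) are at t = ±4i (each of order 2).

Let g(z) = f(z)e^{-iωz}; for large |z| the factor e^{-iωz} decays in the lower half-plane when ω > 0 and in the upper half-plane when ω < 0.

Case ω > 0 (lower half-plane, clockwise contour ⇒ F(ω) = -2πi·ΣRes):
  Res_{z = - 4 i} g(z) = \frac{3 i \left(4 \omega + 1\right) e^{- 4 \omega}}{128} (pole of order 2)
  F(ω) = -2πi·ΣRes = \frac{3 \pi \left(4 \omega + 1\right) e^{- 4 \omega}}{64}

Case ω < 0 (upper half-plane, counterclockwise contour ⇒ F(ω) = +2πi·ΣRes):
  Res_{z = 4 i} g(z) = \frac{3 i \left(4 \omega - 1\right) e^{4 \omega}}{128} (pole of order 2)
  F(ω) = 2πi·ΣRes = \frac{3 \pi \left(1 - 4 \omega\right) e^{4 \omega}}{64}

Both cases combine into a single formula in |ω|:

F(ω) = \frac{3 \pi \left(4 \left|{\omega}\right| + 1\right) e^{- 4 \left|{\omega}\right|}}{64}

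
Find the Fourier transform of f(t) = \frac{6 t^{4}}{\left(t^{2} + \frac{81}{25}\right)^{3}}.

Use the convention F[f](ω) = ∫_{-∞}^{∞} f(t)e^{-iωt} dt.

F(ω) = \frac{\pi \left(27 \omega^{2} - 75 \left|{\omega}\right| + 25\right) e^{- \frac{9 \left|{\omega}\right|}{5}}}{20}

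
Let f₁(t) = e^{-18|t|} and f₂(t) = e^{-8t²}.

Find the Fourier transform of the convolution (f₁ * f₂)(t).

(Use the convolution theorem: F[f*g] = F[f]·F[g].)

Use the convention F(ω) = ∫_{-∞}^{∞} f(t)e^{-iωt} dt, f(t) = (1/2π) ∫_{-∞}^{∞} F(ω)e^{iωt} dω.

F[f₁*f₂](ω) = \frac{9 \sqrt{2} \sqrt{\pi} e^{- \frac{\omega^{2}}{32}}}{\omega^{2} + 324}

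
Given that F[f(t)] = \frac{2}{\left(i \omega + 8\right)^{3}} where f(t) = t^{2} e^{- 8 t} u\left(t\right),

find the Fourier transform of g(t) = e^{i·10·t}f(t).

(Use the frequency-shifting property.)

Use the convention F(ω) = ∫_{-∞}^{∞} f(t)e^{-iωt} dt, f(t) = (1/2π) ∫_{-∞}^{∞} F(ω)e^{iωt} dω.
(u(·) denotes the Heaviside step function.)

F[g](ω) = \frac{2}{\left(i \left(\omega - 10\right) + 8\right)^{3}}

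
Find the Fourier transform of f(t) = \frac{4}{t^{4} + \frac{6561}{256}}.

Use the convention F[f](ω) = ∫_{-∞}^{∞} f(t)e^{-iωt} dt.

F(ω) = \frac{256 \pi e^{- \frac{9 \sqrt{2} \left|{\omega}\right|}{8}} \sin{\left(\frac{9 \sqrt{2} \left|{\omega}\right|}{8} + \frac{\pi}{4} \right)}}{729}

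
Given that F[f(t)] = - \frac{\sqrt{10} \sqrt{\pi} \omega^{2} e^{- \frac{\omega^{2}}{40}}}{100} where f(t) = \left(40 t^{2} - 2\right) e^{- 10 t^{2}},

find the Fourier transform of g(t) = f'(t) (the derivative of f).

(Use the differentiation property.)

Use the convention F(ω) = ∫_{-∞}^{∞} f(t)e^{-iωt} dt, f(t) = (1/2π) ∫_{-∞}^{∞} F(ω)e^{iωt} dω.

F[g](ω) = - \frac{\sqrt{10} i \sqrt{\pi} \omega^{3} e^{- \frac{\omega^{2}}{40}}}{100}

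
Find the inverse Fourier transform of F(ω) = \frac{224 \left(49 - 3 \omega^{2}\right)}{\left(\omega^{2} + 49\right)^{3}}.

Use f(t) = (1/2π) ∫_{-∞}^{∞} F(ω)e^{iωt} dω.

f(t) = 8 t^{2} e^{- 7 \left|{t}\right|}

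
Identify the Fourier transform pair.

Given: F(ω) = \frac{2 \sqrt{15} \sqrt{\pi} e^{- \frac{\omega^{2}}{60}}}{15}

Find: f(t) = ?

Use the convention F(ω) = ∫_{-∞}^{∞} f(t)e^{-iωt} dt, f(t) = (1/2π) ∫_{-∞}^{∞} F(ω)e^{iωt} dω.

f(t) = 2 e^{- 15 t^{2}}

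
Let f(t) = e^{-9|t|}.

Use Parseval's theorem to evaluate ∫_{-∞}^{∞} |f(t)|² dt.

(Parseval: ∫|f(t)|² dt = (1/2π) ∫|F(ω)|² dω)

∫|f(t)|² dt = \frac{1}{9}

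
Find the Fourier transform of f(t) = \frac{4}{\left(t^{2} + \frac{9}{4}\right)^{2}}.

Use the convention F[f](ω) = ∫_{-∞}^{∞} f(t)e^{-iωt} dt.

F(ω) = \frac{8 \pi \left(3 \left|{\omega}\right| + 2\right) e^{- \frac{3 \left|{\omega}\right|}{2}}}{27}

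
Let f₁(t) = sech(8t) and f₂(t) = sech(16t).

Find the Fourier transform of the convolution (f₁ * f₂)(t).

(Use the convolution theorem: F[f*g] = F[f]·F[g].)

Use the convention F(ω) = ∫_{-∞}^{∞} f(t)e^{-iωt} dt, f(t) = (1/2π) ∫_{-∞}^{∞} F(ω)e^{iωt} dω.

F[f₁*f₂](ω) = \frac{\pi^{2} \sinh{\left(\frac{\pi \omega}{32} \right)}}{32 \sinh{\left(\frac{\pi \omega}{8} \right)}}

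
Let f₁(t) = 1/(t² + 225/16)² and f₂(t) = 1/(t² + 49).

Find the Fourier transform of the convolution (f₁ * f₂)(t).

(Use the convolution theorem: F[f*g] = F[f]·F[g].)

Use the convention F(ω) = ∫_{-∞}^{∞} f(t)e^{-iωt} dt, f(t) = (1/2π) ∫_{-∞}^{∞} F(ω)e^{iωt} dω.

F[f₁*f₂](ω) = \frac{8 \pi^{2} \left(15 \left|{\omega}\right| + 4\right) e^{- \frac{43 \left|{\omega}\right|}{4}}}{23625}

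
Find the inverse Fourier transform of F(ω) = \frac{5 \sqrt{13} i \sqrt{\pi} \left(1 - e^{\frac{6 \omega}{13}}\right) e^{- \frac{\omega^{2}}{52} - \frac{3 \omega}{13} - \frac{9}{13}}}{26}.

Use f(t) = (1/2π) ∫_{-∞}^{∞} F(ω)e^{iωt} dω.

f(t) = 5 e^{- 13 t^{2}} \sin{\left(6 t \right)}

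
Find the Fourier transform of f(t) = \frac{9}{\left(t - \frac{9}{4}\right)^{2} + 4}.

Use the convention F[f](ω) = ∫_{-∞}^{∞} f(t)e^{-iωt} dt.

F(ω) = \frac{9 \pi e^{- \frac{9 i \omega}{4} - 2 \left|{\omega}\right|}}{2}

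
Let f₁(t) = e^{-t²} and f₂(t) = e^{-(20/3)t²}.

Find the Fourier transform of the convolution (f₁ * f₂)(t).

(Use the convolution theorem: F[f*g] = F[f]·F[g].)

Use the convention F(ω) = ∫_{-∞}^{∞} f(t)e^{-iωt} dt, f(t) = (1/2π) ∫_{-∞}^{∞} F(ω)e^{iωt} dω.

F[f₁*f₂](ω) = \frac{\sqrt{15} \pi e^{- \frac{23 \omega^{2}}{80}}}{10}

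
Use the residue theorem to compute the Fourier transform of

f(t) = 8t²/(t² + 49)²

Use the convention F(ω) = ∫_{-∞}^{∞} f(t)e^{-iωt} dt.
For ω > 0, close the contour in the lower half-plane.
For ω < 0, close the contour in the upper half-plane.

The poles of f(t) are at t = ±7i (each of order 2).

Let g(z) = f(z)e^{-iωz}; for large |z| the factor e^{-iωz} decays in the lower half-plane when ω > 0 and in the upper half-plane when ω < 0.

Case ω > 0 (lower half-plane, clockwise contour ⇒ F(ω) = -2πi·ΣRes):
  Res_{z = - 7 i} g(z) = i \left(\frac{2}{7} - 2 \omega\right) e^{- 7 \omega} (pole of order 2)
  F(ω) = -2πi·ΣRes = \frac{4 \pi \left(1 - 7 \omega\right) e^{- 7 \omega}}{7}

Case ω < 0 (upper half-plane, counterclockwise contour ⇒ F(ω) = +2πi·ΣRes):
  Res_{z = 7 i} g(z) = i \left(- 2 \omega - \frac{2}{7}\right) e^{7 \omega} (pole of order 2)
  F(ω) = 2πi·ΣRes = \frac{4 \pi \left(7 \omega + 1\right) e^{7 \omega}}{7}

Both cases combine into a single formula in |ω|:

F(ω) = \frac{4 \pi \left(1 - 7 \left|{\omega}\right|\right) e^{- 7 \left|{\omega}\right|}}{7}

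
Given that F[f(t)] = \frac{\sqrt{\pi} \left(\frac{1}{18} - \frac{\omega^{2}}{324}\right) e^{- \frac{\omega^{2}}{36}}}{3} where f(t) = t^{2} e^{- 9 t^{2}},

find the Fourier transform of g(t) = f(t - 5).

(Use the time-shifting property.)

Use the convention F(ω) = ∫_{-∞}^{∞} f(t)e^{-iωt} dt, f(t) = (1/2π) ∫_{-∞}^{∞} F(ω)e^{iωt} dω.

F[g](ω) = \frac{\sqrt{\pi} \left(18 - \omega^{2}\right) e^{- \frac{\omega \left(\omega + 180 i\right)}{36}}}{972}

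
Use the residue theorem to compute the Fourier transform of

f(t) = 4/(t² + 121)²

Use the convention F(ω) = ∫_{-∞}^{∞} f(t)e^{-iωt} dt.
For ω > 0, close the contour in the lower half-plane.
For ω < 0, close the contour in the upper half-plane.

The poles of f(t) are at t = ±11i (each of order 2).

Let g(z) = f(z)e^{-iωz}; for large |z| the factor e^{-iωz} decays in the lower half-plane when ω > 0 and in the upper half-plane when ω < 0.

Case ω > 0 (lower half-plane, clockwise contour ⇒ F(ω) = -2πi·ΣRes):
  Res_{z = - 11 i} g(z) = \frac{i \left(11 \omega + 1\right) e^{- 11 \omega}}{1331} (pole of order 2)
  F(ω) = -2πi·ΣRes = \frac{2 \pi \left(11 \omega + 1\right) e^{- 11 \omega}}{1331}

Case ω < 0 (upper half-plane, counterclockwise contour ⇒ F(ω) = +2πi·ΣRes):
  Res_{z = 11 i} g(z) = \frac{i \left(11 \omega - 1\right) e^{11 \omega}}{1331} (pole of order 2)
  F(ω) = 2πi·ΣRes = \frac{2 \pi \left(1 - 11 \omega\right) e^{11 \omega}}{1331}

Both cases combine into a single formula in |ω|:

F(ω) = \frac{2 \pi \left(11 \left|{\omega}\right| + 1\right) e^{- 11 \left|{\omega}\right|}}{1331}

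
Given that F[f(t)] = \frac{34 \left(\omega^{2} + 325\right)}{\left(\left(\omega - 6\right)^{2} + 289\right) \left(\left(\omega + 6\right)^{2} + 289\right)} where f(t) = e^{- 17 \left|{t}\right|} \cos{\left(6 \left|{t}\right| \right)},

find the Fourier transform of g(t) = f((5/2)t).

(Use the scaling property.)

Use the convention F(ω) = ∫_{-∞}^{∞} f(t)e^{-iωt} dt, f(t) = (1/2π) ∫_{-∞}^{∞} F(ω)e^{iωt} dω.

F[g](ω) = \frac{340 \left(4 \omega^{2} + 8125\right)}{16 \omega^{4} + 50600 \omega^{2} + 66015625}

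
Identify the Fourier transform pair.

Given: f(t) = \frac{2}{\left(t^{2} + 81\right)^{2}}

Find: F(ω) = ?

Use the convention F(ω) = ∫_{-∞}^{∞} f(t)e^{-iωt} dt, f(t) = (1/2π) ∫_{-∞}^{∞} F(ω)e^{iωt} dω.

F(ω) = \frac{\pi \left(9 \left|{\omega}\right| + 1\right) e^{- 9 \left|{\omega}\right|}}{729}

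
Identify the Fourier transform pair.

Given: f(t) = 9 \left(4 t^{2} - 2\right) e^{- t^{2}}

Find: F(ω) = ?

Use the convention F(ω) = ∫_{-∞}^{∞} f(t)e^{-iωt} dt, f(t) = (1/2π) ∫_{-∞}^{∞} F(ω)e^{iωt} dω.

F(ω) = - 9 \sqrt{\pi} \omega^{2} e^{- \frac{\omega^{2}}{4}}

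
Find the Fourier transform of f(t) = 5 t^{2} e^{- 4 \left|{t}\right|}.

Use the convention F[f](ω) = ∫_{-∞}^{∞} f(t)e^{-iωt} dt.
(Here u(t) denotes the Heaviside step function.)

F(ω) = \frac{80 \left(16 - 3 \omega^{2}\right)}{\left(\omega^{2} + 16\right)^{3}}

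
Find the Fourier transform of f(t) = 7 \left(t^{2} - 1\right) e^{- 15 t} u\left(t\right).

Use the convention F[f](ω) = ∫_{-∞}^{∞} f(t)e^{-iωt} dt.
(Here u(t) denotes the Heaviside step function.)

F(ω) = \frac{7 \left(2 i \omega - \left(i \omega + 15\right)^{3} + 30\right)}{\left(i \omega + 15\right)^{4}}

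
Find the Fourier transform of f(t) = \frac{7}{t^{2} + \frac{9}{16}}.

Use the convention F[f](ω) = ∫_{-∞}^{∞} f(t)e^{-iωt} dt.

F(ω) = \frac{28 \pi e^{- \frac{3 \left|{\omega}\right|}{4}}}{3}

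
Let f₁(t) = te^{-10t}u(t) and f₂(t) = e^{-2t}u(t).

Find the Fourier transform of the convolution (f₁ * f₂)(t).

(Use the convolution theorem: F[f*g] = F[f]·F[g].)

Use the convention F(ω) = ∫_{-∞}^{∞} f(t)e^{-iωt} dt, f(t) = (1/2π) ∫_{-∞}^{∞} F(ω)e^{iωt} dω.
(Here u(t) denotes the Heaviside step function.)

F[f₁*f₂](ω) = \frac{1}{\left(i \omega + 2\right) \left(i \omega + 10\right)^{2}}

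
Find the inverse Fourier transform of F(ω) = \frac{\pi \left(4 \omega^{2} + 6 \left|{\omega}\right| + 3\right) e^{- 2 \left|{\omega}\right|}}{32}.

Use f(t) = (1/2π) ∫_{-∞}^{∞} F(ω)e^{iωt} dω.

f(t) = \frac{8}{\left(t^{2} + 4\right)^{3}}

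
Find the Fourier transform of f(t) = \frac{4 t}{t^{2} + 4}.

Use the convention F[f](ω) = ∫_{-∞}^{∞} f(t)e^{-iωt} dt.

F(ω) = - 4 i \pi e^{- 2 \left|{\omega}\right|} \operatorname{sign}{\left(\omega \right)}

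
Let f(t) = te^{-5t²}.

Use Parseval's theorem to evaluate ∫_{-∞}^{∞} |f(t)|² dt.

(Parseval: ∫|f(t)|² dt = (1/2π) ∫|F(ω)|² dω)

∫|f(t)|² dt = \frac{\sqrt{10} \sqrt{\pi}}{200}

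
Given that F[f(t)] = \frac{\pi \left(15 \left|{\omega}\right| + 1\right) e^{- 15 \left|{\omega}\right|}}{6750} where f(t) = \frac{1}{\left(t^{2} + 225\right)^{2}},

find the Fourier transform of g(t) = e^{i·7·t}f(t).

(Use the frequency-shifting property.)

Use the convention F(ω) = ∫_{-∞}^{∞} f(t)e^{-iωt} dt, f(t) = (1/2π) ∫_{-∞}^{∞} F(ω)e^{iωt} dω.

F[g](ω) = \frac{\pi \left(15 \left|{\omega - 7}\right| + 1\right) e^{- 15 \left|{\omega - 7}\right|}}{6750}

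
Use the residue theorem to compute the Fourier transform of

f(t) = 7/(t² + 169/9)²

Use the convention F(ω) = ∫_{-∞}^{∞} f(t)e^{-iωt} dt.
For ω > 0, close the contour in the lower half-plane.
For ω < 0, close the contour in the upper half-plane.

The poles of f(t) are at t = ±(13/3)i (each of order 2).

Let g(z) = f(z)e^{-iωz}; for large |z| the factor e^{-iωz} decays in the lower half-plane when ω > 0 and in the upper half-plane when ω < 0.

Case ω > 0 (lower half-plane, clockwise contour ⇒ F(ω) = -2πi·ΣRes):
  Res_{z = - \frac{13 i}{3}} g(z) = \frac{63 i \left(13 \omega + 3\right) e^{- \frac{13 \omega}{3}}}{8788} (pole of order 2)
  F(ω) = -2πi·ΣRes = \frac{63 \pi \left(13 \omega + 3\right) e^{- \frac{13 \omega}{3}}}{4394}

Case ω < 0 (upper half-plane, counterclockwise contour ⇒ F(ω) = +2πi·ΣRes):
  Res_{z = \frac{13 i}{3}} g(z) = \frac{63 i \left(13 \omega - 3\right) e^{\frac{13 \omega}{3}}}{8788} (pole of order 2)
  F(ω) = 2πi·ΣRes = \frac{63 \pi \left(3 - 13 \omega\right) e^{\frac{13 \omega}{3}}}{4394}

Both cases combine into a single formula in |ω|:

F(ω) = \frac{63 \pi \left(13 \left|{\omega}\right| + 3\right) e^{- \frac{13 \left|{\omega}\right|}{3}}}{4394}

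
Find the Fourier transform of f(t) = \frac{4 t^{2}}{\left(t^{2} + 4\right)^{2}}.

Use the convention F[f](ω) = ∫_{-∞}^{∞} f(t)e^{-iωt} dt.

F(ω) = \pi \left(1 - 2 \left|{\omega}\right|\right) e^{- 2 \left|{\omega}\right|}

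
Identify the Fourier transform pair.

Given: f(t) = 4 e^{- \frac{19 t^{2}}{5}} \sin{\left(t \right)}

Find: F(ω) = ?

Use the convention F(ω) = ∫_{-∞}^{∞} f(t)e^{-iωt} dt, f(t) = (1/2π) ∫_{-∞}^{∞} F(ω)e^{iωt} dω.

F(ω) = \frac{2 \sqrt{95} i \sqrt{\pi} \left(1 - e^{\frac{5 \omega}{19}}\right) e^{- \frac{5 \omega^{2}}{76} - \frac{5 \omega}{38} - \frac{5}{76}}}{19}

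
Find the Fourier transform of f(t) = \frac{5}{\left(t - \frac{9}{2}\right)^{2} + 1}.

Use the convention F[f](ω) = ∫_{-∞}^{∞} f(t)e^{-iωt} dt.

F(ω) = 5 \pi e^{- \frac{9 i \omega}{2} - \left|{\omega}\right|}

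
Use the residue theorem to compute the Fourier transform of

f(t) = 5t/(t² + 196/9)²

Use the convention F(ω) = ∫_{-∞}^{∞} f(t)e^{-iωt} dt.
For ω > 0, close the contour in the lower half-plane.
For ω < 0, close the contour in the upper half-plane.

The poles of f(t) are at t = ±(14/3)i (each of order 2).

Let g(z) = f(z)e^{-iωz}; for large |z| the factor e^{-iωz} decays in the lower half-plane when ω > 0 and in the upper half-plane when ω < 0.

Case ω > 0 (lower half-plane, clockwise contour ⇒ F(ω) = -2πi·ΣRes):
  Res_{z = - \frac{14 i}{3}} g(z) = \frac{15 \omega e^{- \frac{14 \omega}{3}}}{56} (pole of order 2)
  F(ω) = -2πi·ΣRes = - \frac{15 i \pi \omega e^{- \frac{14 \omega}{3}}}{28}

Case ω < 0 (upper half-plane, counterclockwise contour ⇒ F(ω) = +2πi·ΣRes):
  Res_{z = \frac{14 i}{3}} g(z) = - \frac{15 \omega e^{\frac{14 \omega}{3}}}{56} (pole of order 2)
  F(ω) = 2πi·ΣRes = - \frac{15 i \pi \omega e^{\frac{14 \omega}{3}}}{28}

Both cases combine into a single formula in |ω|:

F(ω) = - \frac{15 i \pi \omega e^{- \frac{14 \left|{\omega}\right|}{3}}}{28}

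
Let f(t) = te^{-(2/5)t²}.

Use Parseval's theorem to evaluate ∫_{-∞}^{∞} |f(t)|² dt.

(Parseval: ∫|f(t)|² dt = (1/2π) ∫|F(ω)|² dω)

∫|f(t)|² dt = \frac{5 \sqrt{5} \sqrt{\pi}}{16}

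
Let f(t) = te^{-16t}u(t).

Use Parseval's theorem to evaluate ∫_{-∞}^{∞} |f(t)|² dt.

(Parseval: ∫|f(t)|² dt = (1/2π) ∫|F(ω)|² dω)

∫|f(t)|² dt = \frac{1}{16384}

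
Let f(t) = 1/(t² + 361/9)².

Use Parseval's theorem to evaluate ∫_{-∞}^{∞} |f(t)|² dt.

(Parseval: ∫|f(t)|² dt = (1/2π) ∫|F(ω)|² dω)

∫|f(t)|² dt = \frac{10935 \pi}{14301947824}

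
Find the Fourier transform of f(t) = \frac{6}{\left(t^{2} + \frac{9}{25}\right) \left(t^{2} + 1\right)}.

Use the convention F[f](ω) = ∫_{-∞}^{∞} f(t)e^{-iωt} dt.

F(ω) = - \frac{75 \pi e^{- \left|{\omega}\right|}}{8} + \frac{125 \pi e^{- \frac{3 \left|{\omega}\right|}{5}}}{8}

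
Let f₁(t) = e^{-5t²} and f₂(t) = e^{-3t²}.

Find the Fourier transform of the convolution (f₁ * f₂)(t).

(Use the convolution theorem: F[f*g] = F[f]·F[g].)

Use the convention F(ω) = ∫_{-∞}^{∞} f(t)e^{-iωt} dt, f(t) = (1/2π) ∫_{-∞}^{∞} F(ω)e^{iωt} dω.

F[f₁*f₂](ω) = \frac{\sqrt{15} \pi e^{- \frac{2 \omega^{2}}{15}}}{15}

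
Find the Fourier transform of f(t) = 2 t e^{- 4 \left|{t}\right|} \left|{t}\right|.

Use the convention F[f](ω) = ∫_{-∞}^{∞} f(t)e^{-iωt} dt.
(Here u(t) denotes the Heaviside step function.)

F(ω) = \frac{8 i \omega \left(\omega^{2} - 48\right)}{\left(\omega^{2} + 16\right)^{3}}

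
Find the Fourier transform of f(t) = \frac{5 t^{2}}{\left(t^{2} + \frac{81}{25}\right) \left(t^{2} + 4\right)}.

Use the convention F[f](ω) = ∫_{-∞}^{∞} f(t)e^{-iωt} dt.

F(ω) = \frac{250 \pi e^{- 2 \left|{\omega}\right|}}{19} - \frac{225 \pi e^{- \frac{9 \left|{\omega}\right|}{5}}}{19}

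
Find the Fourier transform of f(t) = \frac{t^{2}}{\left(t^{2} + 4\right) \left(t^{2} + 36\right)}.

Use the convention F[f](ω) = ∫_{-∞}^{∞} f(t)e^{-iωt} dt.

F(ω) = \frac{\pi \left(3 - e^{4 \left|{\omega}\right|}\right) e^{- 6 \left|{\omega}\right|}}{16}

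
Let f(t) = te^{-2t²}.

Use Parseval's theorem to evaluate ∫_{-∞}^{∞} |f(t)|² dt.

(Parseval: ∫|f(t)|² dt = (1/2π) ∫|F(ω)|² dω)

∫|f(t)|² dt = \frac{\sqrt{\pi}}{16}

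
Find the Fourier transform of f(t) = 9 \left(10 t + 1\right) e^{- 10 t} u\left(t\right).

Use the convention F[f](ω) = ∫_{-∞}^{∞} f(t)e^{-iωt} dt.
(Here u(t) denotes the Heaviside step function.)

F(ω) = \frac{9 \left(- i \omega - 20\right)}{\omega^{2} - 20 i \omega - 100}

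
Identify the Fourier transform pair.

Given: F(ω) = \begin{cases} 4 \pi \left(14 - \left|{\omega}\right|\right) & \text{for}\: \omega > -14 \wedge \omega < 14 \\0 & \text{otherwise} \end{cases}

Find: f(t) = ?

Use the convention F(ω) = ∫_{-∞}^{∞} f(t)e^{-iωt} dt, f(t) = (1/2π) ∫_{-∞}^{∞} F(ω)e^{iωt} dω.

f(t) = \frac{8 \sin^{2}{\left(7 t \right)}}{t^{2}}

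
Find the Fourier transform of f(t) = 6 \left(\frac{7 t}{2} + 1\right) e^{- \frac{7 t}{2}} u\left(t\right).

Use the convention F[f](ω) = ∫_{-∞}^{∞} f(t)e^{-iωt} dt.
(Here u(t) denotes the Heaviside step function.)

F(ω) = \frac{24 \left(- i \omega - 7\right)}{4 \omega^{2} - 28 i \omega - 49}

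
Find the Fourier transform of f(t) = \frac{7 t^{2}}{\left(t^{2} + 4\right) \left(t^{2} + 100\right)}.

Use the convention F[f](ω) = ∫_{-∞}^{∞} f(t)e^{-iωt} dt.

F(ω) = \frac{7 \pi \left(5 - e^{8 \left|{\omega}\right|}\right) e^{- 10 \left|{\omega}\right|}}{48}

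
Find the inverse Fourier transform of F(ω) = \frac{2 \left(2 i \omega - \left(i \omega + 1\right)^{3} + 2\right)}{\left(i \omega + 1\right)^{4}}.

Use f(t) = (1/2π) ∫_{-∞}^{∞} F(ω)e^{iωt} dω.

f(t) = 2 \left(t^{2} - 1\right) e^{- t} u\left(t\right)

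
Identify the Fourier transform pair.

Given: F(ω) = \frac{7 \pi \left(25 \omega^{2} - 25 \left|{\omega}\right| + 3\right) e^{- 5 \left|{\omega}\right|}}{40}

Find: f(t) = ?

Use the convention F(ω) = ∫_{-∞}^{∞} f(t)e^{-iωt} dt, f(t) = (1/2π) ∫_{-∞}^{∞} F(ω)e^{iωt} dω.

f(t) = \frac{7 t^{4}}{\left(t^{2} + 25\right)^{3}}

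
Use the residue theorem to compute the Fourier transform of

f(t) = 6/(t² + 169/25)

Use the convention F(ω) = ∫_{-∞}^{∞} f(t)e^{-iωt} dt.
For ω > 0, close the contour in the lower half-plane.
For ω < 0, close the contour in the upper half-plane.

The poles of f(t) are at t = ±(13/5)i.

Let g(z) = f(z)e^{-iωz}; for large |z| the factor e^{-iωz} decays in the lower half-plane when ω > 0 and in the upper half-plane when ω < 0.

Case ω > 0 (lower half-plane, clockwise contour ⇒ F(ω) = -2πi·ΣRes):
  Res_{z = - \frac{13 i}{5}} g(z) = \frac{15 i e^{- \frac{13 \omega}{5}}}{13}
  F(ω) = -2πi·ΣRes = \frac{30 \pi e^{- \frac{13 \omega}{5}}}{13}

Case ω < 0 (upper half-plane, counterclockwise contour ⇒ F(ω) = +2πi·ΣRes):
  Res_{z = \frac{13 i}{5}} g(z) = - \frac{15 i e^{\frac{13 \omega}{5}}}{13}
  F(ω) = 2πi·ΣRes = \frac{30 \pi e^{\frac{13 \omega}{5}}}{13}

Both cases combine into a single formula in |ω|:

F(ω) = \frac{30 \pi e^{- \frac{13 \left|{\omega}\right|}{5}}}{13}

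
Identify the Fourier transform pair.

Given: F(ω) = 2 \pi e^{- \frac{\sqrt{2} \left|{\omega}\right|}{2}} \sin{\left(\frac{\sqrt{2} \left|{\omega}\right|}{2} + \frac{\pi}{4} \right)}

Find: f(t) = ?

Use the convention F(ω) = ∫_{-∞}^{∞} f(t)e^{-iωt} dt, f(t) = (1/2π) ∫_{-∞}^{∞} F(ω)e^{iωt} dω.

f(t) = \frac{2}{t^{4} + 1}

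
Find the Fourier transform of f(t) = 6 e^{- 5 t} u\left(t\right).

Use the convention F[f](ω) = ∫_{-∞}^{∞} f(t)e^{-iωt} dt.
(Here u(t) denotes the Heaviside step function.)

F(ω) = \frac{6}{i \omega + 5}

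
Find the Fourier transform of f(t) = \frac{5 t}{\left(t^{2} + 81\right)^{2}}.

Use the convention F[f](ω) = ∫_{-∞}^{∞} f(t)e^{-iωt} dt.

F(ω) = - \frac{5 i \pi \omega e^{- 9 \left|{\omega}\right|}}{18}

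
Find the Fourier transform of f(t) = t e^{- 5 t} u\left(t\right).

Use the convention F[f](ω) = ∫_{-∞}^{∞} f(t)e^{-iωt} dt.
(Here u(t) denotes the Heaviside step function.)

F(ω) = \frac{1}{\left(i \omega + 5\right)^{2}}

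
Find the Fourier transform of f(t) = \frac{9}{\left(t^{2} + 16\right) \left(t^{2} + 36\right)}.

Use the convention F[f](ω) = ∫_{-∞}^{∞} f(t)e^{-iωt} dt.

F(ω) = \frac{3 \pi \left(3 e^{2 \left|{\omega}\right|} - 2\right) e^{- 6 \left|{\omega}\right|}}{80}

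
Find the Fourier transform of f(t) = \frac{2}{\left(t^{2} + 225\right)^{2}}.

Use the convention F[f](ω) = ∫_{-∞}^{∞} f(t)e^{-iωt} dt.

F(ω) = \frac{\pi \left(15 \left|{\omega}\right| + 1\right) e^{- 15 \left|{\omega}\right|}}{3375}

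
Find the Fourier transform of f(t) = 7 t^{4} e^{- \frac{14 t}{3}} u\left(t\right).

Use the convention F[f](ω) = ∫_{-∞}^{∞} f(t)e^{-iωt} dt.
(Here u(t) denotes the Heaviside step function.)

F(ω) = \frac{40824}{\left(3 i \omega + 14\right)^{5}}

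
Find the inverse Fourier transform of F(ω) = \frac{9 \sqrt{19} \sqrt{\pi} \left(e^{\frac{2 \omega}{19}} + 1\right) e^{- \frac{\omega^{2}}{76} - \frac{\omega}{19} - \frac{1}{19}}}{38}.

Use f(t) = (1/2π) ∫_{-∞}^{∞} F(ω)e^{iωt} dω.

f(t) = 9 e^{- 19 t^{2}} \cos{\left(2 t \right)}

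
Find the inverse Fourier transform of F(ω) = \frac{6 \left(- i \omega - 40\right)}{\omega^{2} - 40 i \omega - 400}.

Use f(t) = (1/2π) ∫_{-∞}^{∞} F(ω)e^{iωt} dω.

f(t) = 6 \left(20 t + 1\right) e^{- 20 t} u\left(t\right)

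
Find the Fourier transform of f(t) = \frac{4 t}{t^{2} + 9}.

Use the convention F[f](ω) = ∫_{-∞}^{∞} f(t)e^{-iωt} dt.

F(ω) = - 4 i \pi e^{- 3 \left|{\omega}\right|} \operatorname{sign}{\left(\omega \right)}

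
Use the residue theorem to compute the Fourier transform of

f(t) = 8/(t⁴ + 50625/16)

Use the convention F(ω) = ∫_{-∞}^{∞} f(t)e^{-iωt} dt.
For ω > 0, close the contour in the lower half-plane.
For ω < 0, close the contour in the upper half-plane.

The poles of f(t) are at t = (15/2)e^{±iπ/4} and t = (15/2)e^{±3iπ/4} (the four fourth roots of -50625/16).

Let g(z) = f(z)e^{-iωz}; for large |z| the factor e^{-iωz} decays in the lower half-plane when ω > 0 and in the upper half-plane when ω < 0.

Case ω > 0 (lower half-plane, clockwise contour ⇒ F(ω) = -2πi·ΣRes):
  Res_{z = - \frac{15 \sqrt{2}}{4} - \frac{15 \sqrt{2} i}{4}} g(z) = \frac{8 \sqrt{2} \left(1 + i\right) e^{\frac{15 \sqrt{2} \omega \left(-1 + i\right)}{4}}}{3375}
  Res_{z = \frac{15 \sqrt{2}}{4} - \frac{15 \sqrt{2} i}{4}} g(z) = \frac{8 \sqrt{2} \left(-1 + i\right) e^{- \frac{15 \sqrt{2} \omega \left(1 + i\right)}{4}}}{3375}
  F(ω) = -2πi·ΣRes = \frac{16 \sqrt{2} \pi \left(\left(1 - i\right) e^{\frac{15 \sqrt{2} i \omega}{2}} + 1 + i\right) e^{- \frac{15 \sqrt{2} \omega \left(1 + i\right)}{4}}}{3375} = \frac{64 \pi e^{- \frac{15 \sqrt{2} \omega}{4}} \sin{\left(\frac{15 \sqrt{2} \omega}{4} + \frac{\pi}{4} \right)}}{3375}

Case ω < 0 (upper half-plane, counterclockwise contour ⇒ F(ω) = +2πi·ΣRes):
  Res_{z = \frac{15 \sqrt{2}}{4} + \frac{15 \sqrt{2} i}{4}} g(z) = - \frac{8 \sqrt{2} \left(1 + i\right) e^{\frac{15 \sqrt{2} \omega \left(1 - i\right)}{4}}}{3375}
  Res_{z = - \frac{15 \sqrt{2}}{4} + \frac{15 \sqrt{2} i}{4}} g(z) = \frac{8 \sqrt{2} \left(1 - i\right) e^{\frac{15 \sqrt{2} \omega \left(1 + i\right)}{4}}}{3375}
  F(ω) = 2πi·ΣRes = - \frac{16 \sqrt{2} i \pi \left(\left(1 + i\right) e^{\frac{15 \sqrt{2} \omega \left(1 - i\right)}{4}} - \left(1 - i\right) e^{\frac{15 \sqrt{2} \omega \left(1 + i\right)}{4}}\right)}{3375} = \frac{64 \pi e^{\frac{15 \sqrt{2} \omega}{4}} \cos{\left(\frac{15 \sqrt{2} \omega}{4} + \frac{\pi}{4} \right)}}{3375}

Both cases combine into a single formula in |ω|:

F(ω) = \frac{64 \pi e^{- \frac{15 \sqrt{2} \left|{\omega}\right|}{4}} \sin{\left(\frac{15 \sqrt{2} \left|{\omega}\right|}{4} + \frac{\pi}{4} \right)}}{3375}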